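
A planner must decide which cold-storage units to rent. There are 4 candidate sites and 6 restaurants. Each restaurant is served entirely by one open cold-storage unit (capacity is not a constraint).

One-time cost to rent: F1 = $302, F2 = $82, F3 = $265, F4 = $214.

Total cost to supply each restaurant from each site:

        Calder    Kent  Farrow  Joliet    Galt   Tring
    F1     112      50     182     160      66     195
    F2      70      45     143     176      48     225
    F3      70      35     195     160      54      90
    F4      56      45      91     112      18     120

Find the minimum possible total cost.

Minimum total cost: 656

For any fixed open set, each restaurant goes to its cheapest open site; total = fixed + service.
{F4}: Calder→F4 56, Kent→F4 45, Farrow→F4 91, Joliet→F4 112, Galt→F4 18, Tring→F4 120. Service 442; fixed 214; total 656.
{F2, F4}: Calder→F4 56, Kent→F2 45, Farrow→F4 91, Joliet→F4 112, Galt→F4 18, Tring→F4 120. Service 442; fixed 296; total 738.
{F2}: service 707 + fixed 82 = 789
{F1, F2, F3, F4}: service 402 + fixed 863 = 1265
No other subset beats 656.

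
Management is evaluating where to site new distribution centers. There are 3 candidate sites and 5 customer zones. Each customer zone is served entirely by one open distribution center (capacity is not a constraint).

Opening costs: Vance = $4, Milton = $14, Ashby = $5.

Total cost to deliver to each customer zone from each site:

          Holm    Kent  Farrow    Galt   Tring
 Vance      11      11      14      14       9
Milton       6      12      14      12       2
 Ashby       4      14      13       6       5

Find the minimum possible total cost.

For any fixed open set, each customer zone goes to its cheapest open site; total = fixed + service.
{Ashby}: Holm→Ashby 4, Kent→Ashby 14, Farrow→Ashby 13, Galt→Ashby 6, Tring→Ashby 5. Service 42; fixed 5; total 47.
{Vance, Ashby}: service 39 + fixed 9 = 48
{Milton, Ashby}: service 37 + fixed 19 = 56
{Vance, Milton, Ashby}: service 36 + fixed 23 = 59
(All 7 nonempty subsets were checked; Ashby only is lowest.)

Minimum total cost: 47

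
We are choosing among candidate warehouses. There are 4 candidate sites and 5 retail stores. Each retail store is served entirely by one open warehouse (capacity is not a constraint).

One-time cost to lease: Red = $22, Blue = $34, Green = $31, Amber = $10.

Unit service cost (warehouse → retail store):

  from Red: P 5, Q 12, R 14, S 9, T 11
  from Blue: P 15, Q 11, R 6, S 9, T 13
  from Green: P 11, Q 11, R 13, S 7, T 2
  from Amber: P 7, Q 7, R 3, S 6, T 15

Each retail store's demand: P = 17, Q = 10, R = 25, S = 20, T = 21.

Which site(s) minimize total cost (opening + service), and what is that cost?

Open Red, Green and Amber; minimum total cost 455.

For any fixed open set, each retail store goes to its cheapest open site; total = fixed + service.
{Red, Green, Amber}: P→Red 5·17=85, Q→Amber 7·10=70, R→Amber 3·25=75, S→Amber 6·20=120, T→Green 2·21=42. Service 392; fixed 63; total 455.
{Green, Amber}: service 426 + fixed 41 = 467
{Red, Blue, Green, Amber}: P→Red 5·17=85, Q→Amber 7·10=70, R→Amber 3·25=75, S→Amber 6·20=120, T→Green 2·21=42. Service 392; fixed 97; total 489.
{Amber}: P→Amber 7·17=119, Q→Amber 7·10=70, R→Amber 3·25=75, S→Amber 6·20=120, T→Amber 15·21=315. Service 699; fixed 10; total 709.
No other subset beats 455.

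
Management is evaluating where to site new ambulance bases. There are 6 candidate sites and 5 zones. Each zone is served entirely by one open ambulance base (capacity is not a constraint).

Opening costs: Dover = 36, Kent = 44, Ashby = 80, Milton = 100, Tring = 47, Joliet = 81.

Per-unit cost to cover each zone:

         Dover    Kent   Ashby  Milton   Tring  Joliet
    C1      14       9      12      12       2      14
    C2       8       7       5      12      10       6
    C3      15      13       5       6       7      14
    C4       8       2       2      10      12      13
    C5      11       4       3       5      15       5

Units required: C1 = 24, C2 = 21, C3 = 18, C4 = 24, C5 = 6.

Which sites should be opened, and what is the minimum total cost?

Open Ashby and Tring; minimum total cost 436.

For any fixed open set, each zone goes to its cheapest open site; total = fixed + service.
{Ashby, Tring}: C1→Tring 2·24=48, C2→Ashby 5·21=105, C3→Ashby 5·18=90, C4→Ashby 2·24=48, C5→Ashby 3·6=18. Service 309; fixed 127; total 436.
{Dover, Ashby, Tring}: service 309 + fixed 163 = 472
{Kent, Ashby, Tring}: service 309 + fixed 171 = 480
{Dover, Kent, Ashby, Milton, Tring, Joliet}: service 309 + fixed 388 = 697
No other subset beats 436.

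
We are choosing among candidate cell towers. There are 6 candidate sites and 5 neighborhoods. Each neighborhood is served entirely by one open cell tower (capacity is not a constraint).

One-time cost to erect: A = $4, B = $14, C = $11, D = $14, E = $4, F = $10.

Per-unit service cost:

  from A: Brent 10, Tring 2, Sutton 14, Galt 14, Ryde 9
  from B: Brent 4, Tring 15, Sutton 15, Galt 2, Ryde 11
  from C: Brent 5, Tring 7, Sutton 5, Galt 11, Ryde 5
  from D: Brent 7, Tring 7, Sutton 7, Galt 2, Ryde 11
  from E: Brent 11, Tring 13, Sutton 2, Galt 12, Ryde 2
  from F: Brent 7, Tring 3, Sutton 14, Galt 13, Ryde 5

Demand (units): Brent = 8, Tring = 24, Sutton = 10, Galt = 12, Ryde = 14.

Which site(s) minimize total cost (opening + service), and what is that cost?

For any fixed open set, each neighborhood goes to its cheapest open site; total = fixed + service.
{A, B, E}: Brent→B 4·8=32, Tring→A 2·24=48, Sutton→E 2·10=20, Galt→B 2·12=24, Ryde→E 2·14=28. Service 152; fixed 22; total 174.
{A, B, E, F}: service 152 + fixed 32 = 184
{A, B, C, E}: service 152 + fixed 33 = 185
{A, B, C, D, E, F}: service 152 + fixed 57 = 209
No other subset beats 174.

Open A, B and E; minimum total cost 174.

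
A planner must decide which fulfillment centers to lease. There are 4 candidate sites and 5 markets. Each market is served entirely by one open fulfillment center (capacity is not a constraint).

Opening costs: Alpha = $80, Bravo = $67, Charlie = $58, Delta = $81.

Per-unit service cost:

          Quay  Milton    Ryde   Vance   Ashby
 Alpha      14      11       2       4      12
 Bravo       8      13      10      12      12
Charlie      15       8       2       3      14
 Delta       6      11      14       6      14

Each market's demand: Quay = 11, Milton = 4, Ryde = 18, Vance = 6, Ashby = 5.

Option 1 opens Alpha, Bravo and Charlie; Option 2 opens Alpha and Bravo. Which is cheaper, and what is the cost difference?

Option 1: {Alpha, Bravo, Charlie}: Quay→Bravo 8·11=88, Milton→Charlie 8·4=32, Ryde→Alpha 2·18=36, Vance→Charlie 3·6=18, Ashby→Alpha 12·5=60. Service 234; fixed 205; total 439.
Option 2: {Alpha, Bravo}: Quay→Bravo 8·11=88, Milton→Alpha 11·4=44, Ryde→Alpha 2·18=36, Vance→Alpha 4·6=24, Ashby→Alpha 12·5=60. Service 252; fixed 147; total 399.
Difference: |439 − 399| = 40.

Option 2 is cheaper by 40.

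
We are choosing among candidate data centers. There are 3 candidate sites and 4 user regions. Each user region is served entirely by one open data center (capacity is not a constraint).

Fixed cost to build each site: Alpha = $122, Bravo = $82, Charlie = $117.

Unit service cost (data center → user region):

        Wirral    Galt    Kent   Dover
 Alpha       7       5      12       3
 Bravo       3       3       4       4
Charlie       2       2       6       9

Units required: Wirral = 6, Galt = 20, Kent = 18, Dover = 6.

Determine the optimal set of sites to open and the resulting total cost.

For any fixed open set, each user region goes to its cheapest open site; total = fixed + service.
{Bravo}: Wirral→Bravo 3·6=18, Galt→Bravo 3·20=60, Kent→Bravo 4·18=72, Dover→Bravo 4·6=24. Service 174; fixed 82; total 256.
{Charlie}: service 214 + fixed 117 = 331
{Bravo, Charlie}: Wirral→Charlie 2·6=12, Galt→Charlie 2·20=40, Kent→Bravo 4·18=72, Dover→Bravo 4·6=24. Service 148; fixed 199; total 347.
{Alpha, Bravo, Charlie}: service 142 + fixed 321 = 463
No other subset beats 256.

Open Bravo only; minimum total cost 256.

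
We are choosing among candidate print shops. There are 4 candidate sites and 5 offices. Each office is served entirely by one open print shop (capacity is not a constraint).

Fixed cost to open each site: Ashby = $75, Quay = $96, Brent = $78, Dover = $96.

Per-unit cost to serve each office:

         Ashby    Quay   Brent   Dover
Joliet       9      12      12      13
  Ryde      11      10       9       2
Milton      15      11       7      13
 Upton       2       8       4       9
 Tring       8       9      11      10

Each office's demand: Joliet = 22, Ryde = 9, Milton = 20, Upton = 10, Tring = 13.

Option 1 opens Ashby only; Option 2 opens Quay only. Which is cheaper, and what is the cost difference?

Option 1: {Ashby}: Joliet→Ashby 9·22=198, Ryde→Ashby 11·9=99, Milton→Ashby 15·20=300, Upton→Ashby 2·10=20, Tring→Ashby 8·13=104. Service 721; fixed 75; total 796.
Option 2: {Quay}: Joliet→Quay 12·22=264, Ryde→Quay 10·9=90, Milton→Quay 11·20=220, Upton→Quay 8·10=80, Tring→Quay 9·13=117. Service 771; fixed 96; total 867.
Difference: |796 − 867| = 71.

Option 1 is cheaper by 71.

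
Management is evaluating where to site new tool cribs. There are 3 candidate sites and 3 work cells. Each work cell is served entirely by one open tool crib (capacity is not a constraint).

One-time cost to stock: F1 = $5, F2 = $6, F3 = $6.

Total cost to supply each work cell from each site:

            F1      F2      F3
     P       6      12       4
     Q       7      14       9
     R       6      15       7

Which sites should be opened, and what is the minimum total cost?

Open F1 only; minimum total cost 24.

For any fixed open set, each work cell goes to its cheapest open site; total = fixed + service.
{F1}: P→F1 6, Q→F1 7, R→F1 6. Service 19; fixed 5; total 24.
{F3}: service 20 + fixed 6 = 26
{F1, F3}: service 17 + fixed 11 = 28
{F1, F2, F3}: P→F3 4, Q→F1 7, R→F1 6. Service 17; fixed 17; total 34.
No other subset beats 24.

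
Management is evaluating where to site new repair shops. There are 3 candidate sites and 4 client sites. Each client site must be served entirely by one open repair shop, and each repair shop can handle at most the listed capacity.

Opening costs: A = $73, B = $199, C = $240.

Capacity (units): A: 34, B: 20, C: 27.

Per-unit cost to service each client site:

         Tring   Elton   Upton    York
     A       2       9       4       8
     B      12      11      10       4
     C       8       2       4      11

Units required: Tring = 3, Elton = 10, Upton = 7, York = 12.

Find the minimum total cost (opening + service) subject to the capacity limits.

Minimum total cost: 293

Open {A}: Tring→A 2·3=6, Elton→A 9·10=90, Upton→A 4·7=28, York→A 8·12=96.
Loads: A carries 32/34. Service 220; fixed 73; total 293.
Next best feasible plan costs 444.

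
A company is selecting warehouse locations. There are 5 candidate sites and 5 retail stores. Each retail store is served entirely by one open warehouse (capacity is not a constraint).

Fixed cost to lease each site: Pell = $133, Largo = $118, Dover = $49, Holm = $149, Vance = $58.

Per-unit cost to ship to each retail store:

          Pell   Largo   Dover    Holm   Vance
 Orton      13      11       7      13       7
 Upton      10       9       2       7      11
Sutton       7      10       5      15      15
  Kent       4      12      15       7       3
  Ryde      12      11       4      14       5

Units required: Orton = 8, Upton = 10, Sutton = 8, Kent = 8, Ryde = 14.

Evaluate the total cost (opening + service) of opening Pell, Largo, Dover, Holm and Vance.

Total cost: 703

Each retail store is assigned to its cheapest site among the open ones.
{Pell, Largo, Dover, Holm, Vance}: Orton→Dover 7·8=56, Upton→Dover 2·10=20, Sutton→Dover 5·8=40, Kent→Vance 3·8=24, Ryde→Dover 4·14=56. Service 196; fixed 507; total 703.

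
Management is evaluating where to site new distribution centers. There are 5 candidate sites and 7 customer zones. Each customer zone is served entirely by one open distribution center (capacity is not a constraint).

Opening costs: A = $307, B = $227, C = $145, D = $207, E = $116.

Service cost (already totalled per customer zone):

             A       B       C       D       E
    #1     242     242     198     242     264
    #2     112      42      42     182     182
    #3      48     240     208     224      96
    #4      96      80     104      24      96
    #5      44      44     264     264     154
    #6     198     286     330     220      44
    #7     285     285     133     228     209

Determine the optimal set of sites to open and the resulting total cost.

Open C and E; minimum total cost 1024.

For any fixed open set, each customer zone goes to its cheapest open site; total = fixed + service.
{C, E}: #1→C 198, #2→C 42, #3→E 96, #4→E 96, #5→E 154, #6→E 44, #7→C 133. Service 763; fixed 261; total 1024.
{B, E}: service 757 + fixed 343 = 1100
{B, C, E}: #1→C 198, #2→B 42, #3→E 96, #4→B 80, #5→B 44, #6→E 44, #7→C 133. Service 637; fixed 488; total 1125.
{A, B, C, D, E}: service 533 + fixed 1002 = 1535
No other subset beats 1024.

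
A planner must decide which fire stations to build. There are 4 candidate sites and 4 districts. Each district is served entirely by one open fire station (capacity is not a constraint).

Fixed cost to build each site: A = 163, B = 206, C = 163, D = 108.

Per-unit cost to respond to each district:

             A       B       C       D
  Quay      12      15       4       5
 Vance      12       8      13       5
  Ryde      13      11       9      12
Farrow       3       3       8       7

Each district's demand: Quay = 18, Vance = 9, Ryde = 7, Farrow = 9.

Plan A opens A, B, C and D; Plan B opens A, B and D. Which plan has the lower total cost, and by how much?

Plan A: {A, B, C, D}: Quay→C 4·18=72, Vance→D 5·9=45, Ryde→C 9·7=63, Farrow→A 3·9=27. Service 207; fixed 640; total 847.
Plan B: {A, B, D}: Quay→D 5·18=90, Vance→D 5·9=45, Ryde→B 11·7=77, Farrow→A 3·9=27. Service 239; fixed 477; total 716.
Difference: |847 − 716| = 131.

Plan B is cheaper by 131.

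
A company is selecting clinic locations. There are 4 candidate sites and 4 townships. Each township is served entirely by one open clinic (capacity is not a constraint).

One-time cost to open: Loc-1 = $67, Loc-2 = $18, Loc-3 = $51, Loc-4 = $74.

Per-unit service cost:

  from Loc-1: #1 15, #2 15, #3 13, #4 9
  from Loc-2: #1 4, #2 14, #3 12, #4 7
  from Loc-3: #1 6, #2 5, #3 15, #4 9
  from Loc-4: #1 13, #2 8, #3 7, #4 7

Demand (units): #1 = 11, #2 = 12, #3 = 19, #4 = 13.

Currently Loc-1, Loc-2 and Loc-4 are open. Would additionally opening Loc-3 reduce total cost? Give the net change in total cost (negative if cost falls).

Current service cost with {Loc-1, Loc-2, Loc-4}: 364.
Adding Loc-3: each township re-picks its cheapest; new service cost 328, saving 36.
Extra fixed cost: 51. Net change = 51 − 36 = 15.
(Totals: 523 → 538.)

No — net change +15 (cost rises by 15).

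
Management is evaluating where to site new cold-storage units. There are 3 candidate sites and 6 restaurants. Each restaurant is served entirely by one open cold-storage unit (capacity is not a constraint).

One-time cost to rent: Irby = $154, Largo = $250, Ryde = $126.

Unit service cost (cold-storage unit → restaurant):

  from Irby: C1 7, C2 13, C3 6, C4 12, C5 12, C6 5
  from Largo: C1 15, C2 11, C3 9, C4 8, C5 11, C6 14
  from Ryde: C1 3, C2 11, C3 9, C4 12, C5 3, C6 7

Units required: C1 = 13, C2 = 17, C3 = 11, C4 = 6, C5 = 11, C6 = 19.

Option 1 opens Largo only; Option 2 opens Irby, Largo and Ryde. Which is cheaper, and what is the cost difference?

Option 1: {Largo}: C1→Largo 15·13=195, C2→Largo 11·17=187, C3→Largo 9·11=99, C4→Largo 8·6=48, C5→Largo 11·11=121, C6→Largo 14·19=266. Service 916; fixed 250; total 1166.
Option 2: {Irby, Largo, Ryde}: C1→Ryde 3·13=39, C2→Largo 11·17=187, C3→Irby 6·11=66, C4→Largo 8·6=48, C5→Ryde 3·11=33, C6→Irby 5·19=95. Service 468; fixed 530; total 998.
Difference: |1166 − 998| = 168.

Option 2 is cheaper by 168.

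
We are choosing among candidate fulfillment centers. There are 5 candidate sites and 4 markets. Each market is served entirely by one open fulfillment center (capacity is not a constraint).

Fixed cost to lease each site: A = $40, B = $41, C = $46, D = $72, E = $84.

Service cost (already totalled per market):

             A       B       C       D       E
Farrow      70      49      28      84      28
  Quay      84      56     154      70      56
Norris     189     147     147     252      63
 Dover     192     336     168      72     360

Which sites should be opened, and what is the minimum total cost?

Open D and E; minimum total cost 375.

For any fixed open set, each market goes to its cheapest open site; total = fixed + service.
{D, E}: Farrow→E 28, Quay→E 56, Norris→E 63, Dover→D 72. Service 219; fixed 156; total 375.
{A, D, E}: service 219 + fixed 196 = 415
{B, D, E}: Farrow→E 28, Quay→B 56, Norris→E 63, Dover→D 72. Service 219; fixed 197; total 416.
{A, B, C, D, E}: Farrow→C 28, Quay→B 56, Norris→E 63, Dover→D 72. Service 219; fixed 283; total 502.
No other subset beats 375.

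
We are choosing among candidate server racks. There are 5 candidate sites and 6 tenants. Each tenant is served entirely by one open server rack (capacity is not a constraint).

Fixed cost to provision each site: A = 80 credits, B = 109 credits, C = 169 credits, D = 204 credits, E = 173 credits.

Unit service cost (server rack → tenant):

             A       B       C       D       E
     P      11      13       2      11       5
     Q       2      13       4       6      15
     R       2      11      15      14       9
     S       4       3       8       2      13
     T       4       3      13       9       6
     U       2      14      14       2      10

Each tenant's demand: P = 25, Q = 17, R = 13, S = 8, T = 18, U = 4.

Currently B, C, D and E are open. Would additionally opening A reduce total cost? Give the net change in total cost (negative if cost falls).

Yes — net change −45 (cost falls by 45).

Current service cost with {B, C, D, E}: 313.
Adding A: each tenant re-picks its cheapest; new service cost 188, saving 125.
Extra fixed cost: 80. Net change = 80 − 125 = -45.
(Totals: 968 → 923.)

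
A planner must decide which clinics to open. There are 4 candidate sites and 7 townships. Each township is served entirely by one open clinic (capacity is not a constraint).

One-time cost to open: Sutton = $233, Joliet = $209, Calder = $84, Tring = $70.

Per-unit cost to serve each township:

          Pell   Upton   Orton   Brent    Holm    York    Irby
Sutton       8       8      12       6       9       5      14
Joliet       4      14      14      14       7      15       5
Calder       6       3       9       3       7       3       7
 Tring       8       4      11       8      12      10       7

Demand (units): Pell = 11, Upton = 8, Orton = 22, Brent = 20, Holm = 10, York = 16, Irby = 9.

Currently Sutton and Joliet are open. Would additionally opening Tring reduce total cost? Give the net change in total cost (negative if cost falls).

No — net change +16 (cost rises by 16).

Current service cost with {Sutton, Joliet}: 687.
Adding Tring: each township re-picks its cheapest; new service cost 633, saving 54.
Extra fixed cost: 70. Net change = 70 − 54 = 16.
(Totals: 1129 → 1145.)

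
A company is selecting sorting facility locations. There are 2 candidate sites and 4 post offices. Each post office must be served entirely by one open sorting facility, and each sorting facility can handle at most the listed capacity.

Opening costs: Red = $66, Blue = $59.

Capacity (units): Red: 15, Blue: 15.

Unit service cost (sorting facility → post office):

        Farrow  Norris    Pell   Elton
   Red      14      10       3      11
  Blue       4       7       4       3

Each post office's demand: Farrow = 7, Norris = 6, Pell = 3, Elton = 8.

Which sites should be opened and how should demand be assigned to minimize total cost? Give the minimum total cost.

Open {Red, Blue}: Farrow→Blue 4·7=28, Norris→Red 10·6=60, Pell→Red 3·3=9, Elton→Blue 3·8=24.
Loads: Red carries 9/15, Blue carries 15/15. Service 121; fixed 125; total 246.
Next best feasible plan costs 292.

Minimum total cost: 246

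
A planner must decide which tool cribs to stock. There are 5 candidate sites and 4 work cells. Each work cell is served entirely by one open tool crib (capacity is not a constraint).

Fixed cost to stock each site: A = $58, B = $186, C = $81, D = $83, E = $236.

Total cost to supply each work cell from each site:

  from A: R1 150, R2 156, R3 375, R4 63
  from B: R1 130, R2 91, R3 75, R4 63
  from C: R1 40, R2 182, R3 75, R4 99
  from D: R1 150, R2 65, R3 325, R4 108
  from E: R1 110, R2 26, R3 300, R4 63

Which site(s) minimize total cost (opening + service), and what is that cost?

Open C and D; minimum total cost 443.

For any fixed open set, each work cell goes to its cheapest open site; total = fixed + service.
{C, D}: R1→C 40, R2→D 65, R3→C 75, R4→C 99. Service 279; fixed 164; total 443.
{A, C, D}: R1→C 40, R2→D 65, R3→C 75, R4→A 63. Service 243; fixed 222; total 465.
{A, C}: R1→C 40, R2→A 156, R3→C 75, R4→A 63. Service 334; fixed 139; total 473.
{A, B, C, D, E}: service 204 + fixed 644 = 848
No other subset beats 443.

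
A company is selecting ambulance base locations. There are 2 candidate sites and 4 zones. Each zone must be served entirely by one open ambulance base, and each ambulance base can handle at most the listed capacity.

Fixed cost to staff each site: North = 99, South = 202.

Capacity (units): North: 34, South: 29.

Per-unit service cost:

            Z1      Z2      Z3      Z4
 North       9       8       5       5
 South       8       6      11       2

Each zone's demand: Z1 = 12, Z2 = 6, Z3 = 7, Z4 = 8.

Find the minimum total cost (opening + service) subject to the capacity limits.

Minimum total cost: 330

Open {North}: Z1→North 9·12=108, Z2→North 8·6=48, Z3→North 5·7=35, Z4→North 5·8=40.
Loads: North carries 33/34. Service 231; fixed 99; total 330.
Next best feasible plan costs 484.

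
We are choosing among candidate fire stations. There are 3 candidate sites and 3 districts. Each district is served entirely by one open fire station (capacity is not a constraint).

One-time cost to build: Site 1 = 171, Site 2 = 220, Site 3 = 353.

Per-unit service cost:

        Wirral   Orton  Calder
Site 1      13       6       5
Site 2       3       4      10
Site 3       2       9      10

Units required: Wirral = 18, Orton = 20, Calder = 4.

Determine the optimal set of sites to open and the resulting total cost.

For any fixed open set, each district goes to its cheapest open site; total = fixed + service.
{Site 2}: Wirral→Site 2 3·18=54, Orton→Site 2 4·20=80, Calder→Site 2 10·4=40. Service 174; fixed 220; total 394.
{Site 1}: service 374 + fixed 171 = 545
{Site 1, Site 2}: Wirral→Site 2 3·18=54, Orton→Site 2 4·20=80, Calder→Site 1 5·4=20. Service 154; fixed 391; total 545.
{Site 1, Site 2, Site 3}: Wirral→Site 3 2·18=36, Orton→Site 2 4·20=80, Calder→Site 1 5·4=20. Service 136; fixed 744; total 880.
(All 7 nonempty subsets were checked; Site 2 only is lowest.)

Open Site 2 only; minimum total cost 394.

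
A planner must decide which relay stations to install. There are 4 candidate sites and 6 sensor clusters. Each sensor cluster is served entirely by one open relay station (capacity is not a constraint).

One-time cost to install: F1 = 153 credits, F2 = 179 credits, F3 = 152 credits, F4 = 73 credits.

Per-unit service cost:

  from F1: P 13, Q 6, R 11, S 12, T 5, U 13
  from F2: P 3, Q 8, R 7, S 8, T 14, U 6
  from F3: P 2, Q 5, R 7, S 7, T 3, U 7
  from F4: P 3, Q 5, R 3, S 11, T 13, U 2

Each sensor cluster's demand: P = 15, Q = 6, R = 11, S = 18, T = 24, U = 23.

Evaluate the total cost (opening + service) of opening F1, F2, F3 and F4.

Each sensor cluster is assigned to its cheapest site among the open ones.
{F1, F2, F3, F4}: P→F3 2·15=30, Q→F3 5·6=30, R→F4 3·11=33, S→F3 7·18=126, T→F3 3·24=72, U→F4 2·23=46. Service 337; fixed 557; total 894.

Total cost: 894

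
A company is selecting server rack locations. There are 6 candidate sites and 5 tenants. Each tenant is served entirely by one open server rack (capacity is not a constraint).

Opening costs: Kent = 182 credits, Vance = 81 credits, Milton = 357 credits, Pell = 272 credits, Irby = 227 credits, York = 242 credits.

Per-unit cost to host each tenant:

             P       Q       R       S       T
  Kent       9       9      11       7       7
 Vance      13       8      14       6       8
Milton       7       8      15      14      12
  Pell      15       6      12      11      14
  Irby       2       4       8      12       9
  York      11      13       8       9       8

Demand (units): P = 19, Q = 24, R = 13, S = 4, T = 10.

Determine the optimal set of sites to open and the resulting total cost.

Open Irby only; minimum total cost 603.

For any fixed open set, each tenant goes to its cheapest open site; total = fixed + service.
{Irby}: P→Irby 2·19=38, Q→Irby 4·24=96, R→Irby 8·13=104, S→Irby 12·4=48, T→Irby 9·10=90. Service 376; fixed 227; total 603.
{Vance, Irby}: P→Irby 2·19=38, Q→Irby 4·24=96, R→Irby 8·13=104, S→Vance 6·4=24, T→Vance 8·10=80. Service 342; fixed 308; total 650.
{Kent, Irby}: service 336 + fixed 409 = 745
{Kent, Vance, Milton, Pell, Irby, York}: service 332 + fixed 1361 = 1693
No other subset beats 603.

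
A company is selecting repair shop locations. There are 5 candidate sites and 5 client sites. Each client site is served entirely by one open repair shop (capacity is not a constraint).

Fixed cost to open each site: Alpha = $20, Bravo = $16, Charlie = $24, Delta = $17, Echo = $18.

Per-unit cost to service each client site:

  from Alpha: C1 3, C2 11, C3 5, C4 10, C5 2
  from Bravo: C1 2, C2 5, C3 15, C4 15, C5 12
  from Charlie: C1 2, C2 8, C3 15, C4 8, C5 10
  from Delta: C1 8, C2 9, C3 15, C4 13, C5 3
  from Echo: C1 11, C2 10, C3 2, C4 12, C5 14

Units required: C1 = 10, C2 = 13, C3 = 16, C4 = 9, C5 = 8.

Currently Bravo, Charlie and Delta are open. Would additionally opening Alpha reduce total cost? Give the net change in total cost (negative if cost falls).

Yes — net change −148 (cost falls by 148).

Current service cost with {Bravo, Charlie, Delta}: 421.
Adding Alpha: each client site re-picks its cheapest; new service cost 253, saving 168.
Extra fixed cost: 20. Net change = 20 − 168 = -148.
(Totals: 478 → 330.)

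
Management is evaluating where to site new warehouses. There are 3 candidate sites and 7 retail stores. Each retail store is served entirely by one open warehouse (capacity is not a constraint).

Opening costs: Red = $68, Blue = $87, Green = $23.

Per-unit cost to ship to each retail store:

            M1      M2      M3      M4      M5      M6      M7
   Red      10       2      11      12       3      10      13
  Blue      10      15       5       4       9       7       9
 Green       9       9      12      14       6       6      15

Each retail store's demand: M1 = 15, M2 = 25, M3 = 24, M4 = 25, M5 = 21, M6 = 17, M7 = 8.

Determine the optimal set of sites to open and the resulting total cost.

For any fixed open set, each retail store goes to its cheapest open site; total = fixed + service.
{Red, Blue, Green}: M1→Green 9·15=135, M2→Red 2·25=50, M3→Blue 5·24=120, M4→Blue 4·25=100, M5→Red 3·21=63, M6→Green 6·17=102, M7→Blue 9·8=72. Service 642; fixed 178; total 820.
{Red, Blue}: service 674 + fixed 155 = 829
{Blue, Green}: service 880 + fixed 110 = 990
{Green}: service 1346 + fixed 23 = 1369
No other subset beats 820.

Open Red, Blue and Green; minimum total cost 820.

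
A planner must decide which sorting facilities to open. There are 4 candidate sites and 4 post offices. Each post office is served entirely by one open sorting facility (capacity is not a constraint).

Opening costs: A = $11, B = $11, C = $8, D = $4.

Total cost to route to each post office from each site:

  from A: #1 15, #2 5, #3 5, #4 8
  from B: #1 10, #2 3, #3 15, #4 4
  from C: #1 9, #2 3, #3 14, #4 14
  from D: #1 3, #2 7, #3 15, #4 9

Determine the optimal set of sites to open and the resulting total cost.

For any fixed open set, each post office goes to its cheapest open site; total = fixed + service.
{A, D}: #1→D 3, #2→A 5, #3→A 5, #4→A 8. Service 21; fixed 15; total 36.
{D}: #1→D 3, #2→D 7, #3→D 15, #4→D 9. Service 34; fixed 4; total 38.
{B, D}: service 25 + fixed 15 = 40
{A, B, C, D}: service 15 + fixed 34 = 49
No other subset beats 36.

Open A and D; minimum total cost 36.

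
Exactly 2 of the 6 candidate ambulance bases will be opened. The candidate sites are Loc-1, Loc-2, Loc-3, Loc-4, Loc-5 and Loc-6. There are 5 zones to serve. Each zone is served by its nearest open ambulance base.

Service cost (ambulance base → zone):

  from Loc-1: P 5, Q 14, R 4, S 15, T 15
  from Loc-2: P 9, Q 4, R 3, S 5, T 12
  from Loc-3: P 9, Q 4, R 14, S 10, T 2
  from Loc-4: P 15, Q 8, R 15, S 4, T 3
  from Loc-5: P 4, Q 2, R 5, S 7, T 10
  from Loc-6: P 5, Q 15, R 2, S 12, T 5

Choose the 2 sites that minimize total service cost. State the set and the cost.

Choose Loc-4 and Loc-5; total service cost 18.

With exactly 2 open, each zone uses its cheapest among the chosen.
{Loc-4, Loc-5}: P→Loc-5 4, Q→Loc-5 2, R→Loc-5 5, S→Loc-4 4, T→Loc-4 3. Service cost 18.
{Loc-3, Loc-5}: service cost 20
{Loc-5, Loc-6}: service cost 20
Among all 15 size-2 choices, {Loc-4, Loc-5} is lowest.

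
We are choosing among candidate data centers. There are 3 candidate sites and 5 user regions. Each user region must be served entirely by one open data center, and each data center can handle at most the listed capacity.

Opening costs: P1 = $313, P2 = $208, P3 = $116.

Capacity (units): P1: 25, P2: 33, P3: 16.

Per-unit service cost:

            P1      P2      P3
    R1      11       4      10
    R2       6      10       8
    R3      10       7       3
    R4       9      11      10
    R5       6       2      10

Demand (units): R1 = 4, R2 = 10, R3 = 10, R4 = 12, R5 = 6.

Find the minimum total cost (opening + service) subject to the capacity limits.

Minimum total cost: 614

Open {P2, P3}: R1→P2 4·4=16, R2→P2 10·10=100, R3→P3 3·10=30, R4→P2 11·12=132, R5→P2 2·6=12.
Loads: P2 carries 32/33, P3 carries 10/16. Service 290; fixed 324; total 614.
Next best feasible plan costs 634.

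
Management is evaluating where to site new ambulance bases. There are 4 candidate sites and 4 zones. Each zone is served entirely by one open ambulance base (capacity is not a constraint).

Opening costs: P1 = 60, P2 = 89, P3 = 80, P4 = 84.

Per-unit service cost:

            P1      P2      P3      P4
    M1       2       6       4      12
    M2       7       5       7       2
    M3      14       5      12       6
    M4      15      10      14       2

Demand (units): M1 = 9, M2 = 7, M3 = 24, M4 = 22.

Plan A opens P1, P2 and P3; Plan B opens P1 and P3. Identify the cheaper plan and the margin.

Plan A is cheaper by 181.

Plan A: {P1, P2, P3}: M1→P1 2·9=18, M2→P2 5·7=35, M3→P2 5·24=120, M4→P2 10·22=220. Service 393; fixed 229; total 622.
Plan B: {P1, P3}: M1→P1 2·9=18, M2→P1 7·7=49, M3→P3 12·24=288, M4→P3 14·22=308. Service 663; fixed 140; total 803.
Difference: |622 − 803| = 181.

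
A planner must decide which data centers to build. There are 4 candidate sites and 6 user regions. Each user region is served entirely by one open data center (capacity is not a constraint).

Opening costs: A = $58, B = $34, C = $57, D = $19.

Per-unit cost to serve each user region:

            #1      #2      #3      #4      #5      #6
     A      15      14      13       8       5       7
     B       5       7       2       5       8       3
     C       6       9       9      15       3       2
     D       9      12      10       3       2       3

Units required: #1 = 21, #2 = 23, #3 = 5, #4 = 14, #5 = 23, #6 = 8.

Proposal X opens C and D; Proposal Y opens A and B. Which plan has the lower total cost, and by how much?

Proposal X is cheaper by 19.

Proposal X: {C, D}: #1→C 6·21=126, #2→C 9·23=207, #3→C 9·5=45, #4→D 3·14=42, #5→D 2·23=46, #6→C 2·8=16. Service 482; fixed 76; total 558.
Proposal Y: {A, B}: #1→B 5·21=105, #2→B 7·23=161, #3→B 2·5=10, #4→B 5·14=70, #5→A 5·23=115, #6→B 3·8=24. Service 485; fixed 92; total 577.
Difference: |558 − 577| = 19.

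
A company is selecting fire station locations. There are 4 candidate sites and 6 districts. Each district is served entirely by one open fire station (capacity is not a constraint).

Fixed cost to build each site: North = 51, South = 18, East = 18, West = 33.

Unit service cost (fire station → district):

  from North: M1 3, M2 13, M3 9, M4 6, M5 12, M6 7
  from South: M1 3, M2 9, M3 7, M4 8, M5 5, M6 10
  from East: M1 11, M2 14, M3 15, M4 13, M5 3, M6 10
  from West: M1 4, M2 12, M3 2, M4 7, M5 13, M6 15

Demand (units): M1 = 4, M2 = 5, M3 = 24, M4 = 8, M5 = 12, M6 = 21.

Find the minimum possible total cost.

Minimum total cost: 453

For any fixed open set, each district goes to its cheapest open site; total = fixed + service.
{North, East, West}: M1→North 3·4=12, M2→West 12·5=60, M3→West 2·24=48, M4→North 6·8=48, M5→East 3·12=36, M6→North 7·21=147. Service 351; fixed 102; total 453.
{North, South, East, West}: M1→North 3·4=12, M2→South 9·5=45, M3→West 2·24=48, M4→North 6·8=48, M5→East 3·12=36, M6→North 7·21=147. Service 336; fixed 120; total 456.
{North, South, West}: service 360 + fixed 102 = 462
{South}: M1→South 3·4=12, M2→South 9·5=45, M3→South 7·24=168, M4→South 8·8=64, M5→South 5·12=60, M6→South 10·21=210. Service 559; fixed 18; total 577.
No other subset beats 453.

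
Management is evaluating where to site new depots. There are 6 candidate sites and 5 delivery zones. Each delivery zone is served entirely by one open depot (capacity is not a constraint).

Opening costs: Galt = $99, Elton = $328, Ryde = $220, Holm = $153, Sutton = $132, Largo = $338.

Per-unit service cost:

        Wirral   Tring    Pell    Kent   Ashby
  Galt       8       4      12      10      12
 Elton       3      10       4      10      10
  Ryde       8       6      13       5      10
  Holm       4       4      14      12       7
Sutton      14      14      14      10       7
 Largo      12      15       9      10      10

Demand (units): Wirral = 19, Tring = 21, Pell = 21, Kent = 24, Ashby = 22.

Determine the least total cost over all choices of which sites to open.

Minimum total cost: 1049

For any fixed open set, each delivery zone goes to its cheapest open site; total = fixed + service.
{Holm}: Wirral→Holm 4·19=76, Tring→Holm 4·21=84, Pell→Holm 14·21=294, Kent→Holm 12·24=288, Ashby→Holm 7·22=154. Service 896; fixed 153; total 1049.
{Galt, Holm}: service 806 + fixed 252 = 1058
{Ryde, Holm}: service 707 + fixed 373 = 1080
{Galt, Elton, Ryde, Holm, Sutton, Largo}: Wirral→Elton 3·19=57, Tring→Galt 4·21=84, Pell→Elton 4·21=84, Kent→Ryde 5·24=120, Ashby→Holm 7·22=154. Service 499; fixed 1270; total 1769.
No other subset beats 1049.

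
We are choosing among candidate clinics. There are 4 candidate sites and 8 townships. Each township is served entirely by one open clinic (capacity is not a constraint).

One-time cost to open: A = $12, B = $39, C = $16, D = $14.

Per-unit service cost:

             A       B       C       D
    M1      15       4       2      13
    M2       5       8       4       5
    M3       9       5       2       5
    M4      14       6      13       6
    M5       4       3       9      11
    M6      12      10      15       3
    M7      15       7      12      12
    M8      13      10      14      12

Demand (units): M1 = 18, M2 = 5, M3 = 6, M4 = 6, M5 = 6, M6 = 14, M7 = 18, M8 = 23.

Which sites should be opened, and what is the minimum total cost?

Open B, C and D; minimum total cost 589.

For any fixed open set, each township goes to its cheapest open site; total = fixed + service.
{B, C, D}: M1→C 2·18=36, M2→C 4·5=20, M3→C 2·6=12, M4→B 6·6=36, M5→B 3·6=18, M6→D 3·14=42, M7→B 7·18=126, M8→B 10·23=230. Service 520; fixed 69; total 589.
{A, B, C, D}: service 520 + fixed 81 = 601
{B, D}: M1→B 4·18=72, M2→D 5·5=25, M3→B 5·6=30, M4→B 6·6=36, M5→B 3·6=18, M6→D 3·14=42, M7→B 7·18=126, M8→B 10·23=230. Service 579; fixed 53; total 632.
{A}: service 1194 + fixed 12 = 1206
(All 15 nonempty subsets were checked; B, C and D is lowest.)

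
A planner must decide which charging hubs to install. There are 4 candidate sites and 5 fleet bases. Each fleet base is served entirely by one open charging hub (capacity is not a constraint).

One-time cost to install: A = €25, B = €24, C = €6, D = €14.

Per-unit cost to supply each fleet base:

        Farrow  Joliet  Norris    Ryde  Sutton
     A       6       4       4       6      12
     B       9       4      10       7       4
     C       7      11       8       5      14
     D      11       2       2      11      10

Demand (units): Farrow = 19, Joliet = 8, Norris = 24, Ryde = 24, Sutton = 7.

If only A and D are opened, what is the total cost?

Each fleet base is assigned to its cheapest site among the open ones.
{A, D}: Farrow→A 6·19=114, Joliet→D 2·8=16, Norris→D 2·24=48, Ryde→A 6·24=144, Sutton→D 10·7=70. Service 392; fixed 39; total 431.

Total cost: 431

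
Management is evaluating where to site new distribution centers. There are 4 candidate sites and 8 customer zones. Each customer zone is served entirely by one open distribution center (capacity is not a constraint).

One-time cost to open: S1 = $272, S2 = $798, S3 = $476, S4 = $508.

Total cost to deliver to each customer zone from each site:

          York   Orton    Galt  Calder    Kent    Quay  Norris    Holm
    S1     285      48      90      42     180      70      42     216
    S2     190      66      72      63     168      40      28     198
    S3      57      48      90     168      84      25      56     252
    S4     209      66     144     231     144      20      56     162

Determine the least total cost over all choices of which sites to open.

Minimum total cost: 1245

For any fixed open set, each customer zone goes to its cheapest open site; total = fixed + service.
{S1}: York→S1 285, Orton→S1 48, Galt→S1 90, Calder→S1 42, Kent→S1 180, Quay→S1 70, Norris→S1 42, Holm→S1 216. Service 973; fixed 272; total 1245.
{S3}: service 780 + fixed 476 = 1256
{S1, S3}: York→S3 57, Orton→S1 48, Galt→S1 90, Calder→S1 42, Kent→S3 84, Quay→S3 25, Norris→S1 42, Holm→S1 216. Service 604; fixed 748; total 1352.
{S1, S2, S3, S4}: York→S3 57, Orton→S1 48, Galt→S2 72, Calder→S1 42, Kent→S3 84, Quay→S4 20, Norris→S2 28, Holm→S4 162. Service 513; fixed 2054; total 2567.
No other subset beats 1245.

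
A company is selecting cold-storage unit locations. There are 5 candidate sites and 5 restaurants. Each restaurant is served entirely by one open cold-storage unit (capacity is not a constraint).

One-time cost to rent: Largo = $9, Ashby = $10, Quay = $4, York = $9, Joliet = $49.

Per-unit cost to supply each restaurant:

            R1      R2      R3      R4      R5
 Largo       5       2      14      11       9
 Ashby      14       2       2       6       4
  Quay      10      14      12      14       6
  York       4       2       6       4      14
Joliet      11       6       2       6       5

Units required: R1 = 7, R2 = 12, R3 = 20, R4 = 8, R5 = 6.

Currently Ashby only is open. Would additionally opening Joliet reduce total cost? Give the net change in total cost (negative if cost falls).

Current service cost with {Ashby}: 234.
Adding Joliet: each restaurant re-picks its cheapest; new service cost 213, saving 21.
Extra fixed cost: 49. Net change = 49 − 21 = 28.
(Totals: 244 → 272.)

No — net change +28 (cost rises by 28).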